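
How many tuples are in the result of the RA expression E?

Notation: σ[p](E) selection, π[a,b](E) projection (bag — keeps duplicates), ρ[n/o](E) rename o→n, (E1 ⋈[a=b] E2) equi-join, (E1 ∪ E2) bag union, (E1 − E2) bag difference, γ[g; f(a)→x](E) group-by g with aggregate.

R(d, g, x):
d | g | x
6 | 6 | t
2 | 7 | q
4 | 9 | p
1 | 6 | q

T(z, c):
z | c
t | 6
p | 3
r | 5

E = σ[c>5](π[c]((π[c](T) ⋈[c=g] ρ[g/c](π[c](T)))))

Stepwise |·|:
  T → 3
  π[c](T) → 3
  T → 3
  π[c](T) → 3
  ρ[g/c](π[c](T)) → 3
  (π[c](T) ⋈[c=g] ρ[g/c](π[c](T))) → 3
  π[c]((π[c](T) ⋈[c=g] ρ[g/c](π[c](T)))) → 3
  σ[c>5](π[c]((π[c](T) ⋈[c=g] ρ[g/c](π[c](T))))) → 1

|E| = 1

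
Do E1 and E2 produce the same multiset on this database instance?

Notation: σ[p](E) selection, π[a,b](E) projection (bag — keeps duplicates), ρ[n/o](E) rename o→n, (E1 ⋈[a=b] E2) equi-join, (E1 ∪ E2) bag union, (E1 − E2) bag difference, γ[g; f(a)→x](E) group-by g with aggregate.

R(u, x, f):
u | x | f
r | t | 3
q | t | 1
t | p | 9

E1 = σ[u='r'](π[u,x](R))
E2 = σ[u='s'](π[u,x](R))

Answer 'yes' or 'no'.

E1 row counts bottom-up:
  R → 3
  π[u,x](R) → 3
  σ[u='r'](π[u,x](R)) → 1
E2 row counts bottom-up:
  R → 3
  π[u,x](R) → 3
  σ[u='s'](π[u,x](R)) → 0

E1 result:
u | x
r | t
E2 result:
u | x
(0 rows)
Witness: ('r', 't') appears 1× in E1 but 0× in E2.

no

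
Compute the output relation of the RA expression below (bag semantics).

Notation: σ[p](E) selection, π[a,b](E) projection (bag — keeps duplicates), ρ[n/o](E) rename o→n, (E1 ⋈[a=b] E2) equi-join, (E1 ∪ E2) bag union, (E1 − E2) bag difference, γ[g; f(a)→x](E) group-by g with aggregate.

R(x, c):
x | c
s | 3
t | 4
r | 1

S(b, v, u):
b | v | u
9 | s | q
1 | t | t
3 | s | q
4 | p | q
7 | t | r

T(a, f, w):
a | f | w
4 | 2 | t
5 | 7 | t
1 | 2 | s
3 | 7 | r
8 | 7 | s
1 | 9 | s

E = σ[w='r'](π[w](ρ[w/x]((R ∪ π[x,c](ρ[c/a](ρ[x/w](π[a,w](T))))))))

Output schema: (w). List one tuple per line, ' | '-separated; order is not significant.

Stepwise |·|:
  R → 3
  T → 6
  π[a,w](T) → 6
  ρ[x/w](π[a,w](T)) → 6
  ρ[c/a](ρ[x/w](π[a,w](T))) → 6
  π[x,c](ρ[c/a](ρ[x/w](π[a,w](T)))) → 6
  (R ∪ π[x,c](ρ[c/a](ρ[x/w](π[a,w](T))))) → 9
  ρ[w/x]((R ∪ π[x,c](ρ[c/a](ρ[x/w](π[a,w](T)))))) → 9
  π[w](ρ[w/x]((R ∪ π[x,c](ρ[c/a](ρ[x/w](π[a,w](T))))))) → 9
  σ[w='r'](π[w](ρ[w/x]((R ∪ π[x,c](ρ[c/a](ρ[x/w](π[a,w](T)))))))) → 2

== RESULT ==
w
r
r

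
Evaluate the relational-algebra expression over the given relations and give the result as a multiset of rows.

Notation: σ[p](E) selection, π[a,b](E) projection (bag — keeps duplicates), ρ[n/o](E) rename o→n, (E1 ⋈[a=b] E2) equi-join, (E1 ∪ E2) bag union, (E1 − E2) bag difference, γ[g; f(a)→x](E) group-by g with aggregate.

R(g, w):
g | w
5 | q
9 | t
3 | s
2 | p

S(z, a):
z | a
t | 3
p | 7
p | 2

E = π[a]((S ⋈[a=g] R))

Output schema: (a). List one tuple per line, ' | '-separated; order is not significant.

Per-node cardinality:
  S → 3
  R → 4
  (S ⋈[a=g] R) → 2
  π[a]((S ⋈[a=g] R)) → 2

== RESULT ==
a
2
3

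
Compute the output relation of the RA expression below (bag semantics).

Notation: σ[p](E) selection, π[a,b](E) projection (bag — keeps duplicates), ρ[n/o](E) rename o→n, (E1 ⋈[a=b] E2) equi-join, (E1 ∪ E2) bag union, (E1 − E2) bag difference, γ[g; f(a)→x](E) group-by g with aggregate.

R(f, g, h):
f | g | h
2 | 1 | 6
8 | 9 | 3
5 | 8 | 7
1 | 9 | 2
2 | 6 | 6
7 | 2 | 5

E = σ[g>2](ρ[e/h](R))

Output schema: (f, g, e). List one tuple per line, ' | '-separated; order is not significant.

Stepwise |·|:
  R → 6
  ρ[e/h](R) → 6
  σ[g>2](ρ[e/h](R)) → 4

== RESULT ==
f | g | e
1 | 9 | 2
2 | 6 | 6
5 | 8 | 7
8 | 9 | 3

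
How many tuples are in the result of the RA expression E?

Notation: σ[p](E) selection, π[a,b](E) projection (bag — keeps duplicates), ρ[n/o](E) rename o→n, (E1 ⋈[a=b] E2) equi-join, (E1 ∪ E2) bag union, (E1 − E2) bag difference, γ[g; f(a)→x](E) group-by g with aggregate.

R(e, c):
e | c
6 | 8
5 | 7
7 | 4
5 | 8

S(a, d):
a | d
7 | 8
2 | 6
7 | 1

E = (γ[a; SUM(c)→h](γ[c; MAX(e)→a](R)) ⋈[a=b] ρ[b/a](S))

Row counts bottom-up:
  R → 4
  γ[c; MAX(e)→a](R) → 3
  γ[a; SUM(c)→h](γ[c; MAX(e)→a](R)) → 3
  S → 3
  ρ[b/a](S) → 3
  (γ[a; SUM(c)→h](γ[c; MAX(e)→a](R)) ⋈[a=b] ρ[b/a](S)) → 2

|E| = 2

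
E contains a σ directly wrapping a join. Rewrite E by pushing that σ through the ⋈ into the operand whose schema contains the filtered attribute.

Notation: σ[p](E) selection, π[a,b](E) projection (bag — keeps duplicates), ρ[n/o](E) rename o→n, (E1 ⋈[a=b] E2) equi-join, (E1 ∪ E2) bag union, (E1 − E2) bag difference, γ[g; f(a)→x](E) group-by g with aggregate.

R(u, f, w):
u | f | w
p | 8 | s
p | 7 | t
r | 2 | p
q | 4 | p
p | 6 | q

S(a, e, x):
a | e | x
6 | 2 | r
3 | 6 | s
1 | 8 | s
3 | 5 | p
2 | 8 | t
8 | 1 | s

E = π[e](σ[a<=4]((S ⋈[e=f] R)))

σ filters on a, owned by the left side.
E' = π[e]((σ[a<=4](S) ⋈[e=f] R))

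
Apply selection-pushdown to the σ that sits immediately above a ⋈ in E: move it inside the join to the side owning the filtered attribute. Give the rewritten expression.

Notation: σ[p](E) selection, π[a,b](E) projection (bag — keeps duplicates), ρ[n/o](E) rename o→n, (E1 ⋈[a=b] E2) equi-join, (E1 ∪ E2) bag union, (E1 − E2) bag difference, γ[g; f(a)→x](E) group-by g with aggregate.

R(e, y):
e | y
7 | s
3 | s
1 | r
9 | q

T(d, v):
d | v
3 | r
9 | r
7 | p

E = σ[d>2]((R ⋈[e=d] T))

σ filters on d, owned by the right side.
E' = (R ⋈[e=d] σ[d>2](T))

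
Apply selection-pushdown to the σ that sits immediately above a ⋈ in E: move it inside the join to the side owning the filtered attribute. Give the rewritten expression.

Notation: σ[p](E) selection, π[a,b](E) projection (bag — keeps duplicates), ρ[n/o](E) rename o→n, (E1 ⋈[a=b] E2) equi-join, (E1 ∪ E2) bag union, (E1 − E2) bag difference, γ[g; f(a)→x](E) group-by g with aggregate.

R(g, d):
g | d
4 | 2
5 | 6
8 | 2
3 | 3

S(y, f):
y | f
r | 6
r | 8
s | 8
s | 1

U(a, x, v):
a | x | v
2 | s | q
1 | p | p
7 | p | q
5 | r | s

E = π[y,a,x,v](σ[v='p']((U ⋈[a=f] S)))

σ filters on v, owned by the left side.
E' = π[y,a,x,v]((σ[v='p'](U) ⋈[a=f] S))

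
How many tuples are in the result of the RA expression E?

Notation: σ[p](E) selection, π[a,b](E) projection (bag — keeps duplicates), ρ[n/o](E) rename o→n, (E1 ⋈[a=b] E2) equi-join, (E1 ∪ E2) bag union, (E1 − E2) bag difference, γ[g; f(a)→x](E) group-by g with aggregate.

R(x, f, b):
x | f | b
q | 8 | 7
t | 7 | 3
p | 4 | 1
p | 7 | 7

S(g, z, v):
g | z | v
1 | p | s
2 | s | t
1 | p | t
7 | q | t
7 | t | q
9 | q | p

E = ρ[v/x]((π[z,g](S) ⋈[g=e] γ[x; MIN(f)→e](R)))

Subexpression sizes:
  S → 6
  π[z,g](S) → 6
  R → 4
  γ[x; MIN(f)→e](R) → 3
  (π[z,g](S) ⋈[g=e] γ[x; MIN(f)→e](R)) → 2
  ρ[v/x]((π[z,g](S) ⋈[g=e] γ[x; MIN(f)→e](R))) → 2

|E| = 2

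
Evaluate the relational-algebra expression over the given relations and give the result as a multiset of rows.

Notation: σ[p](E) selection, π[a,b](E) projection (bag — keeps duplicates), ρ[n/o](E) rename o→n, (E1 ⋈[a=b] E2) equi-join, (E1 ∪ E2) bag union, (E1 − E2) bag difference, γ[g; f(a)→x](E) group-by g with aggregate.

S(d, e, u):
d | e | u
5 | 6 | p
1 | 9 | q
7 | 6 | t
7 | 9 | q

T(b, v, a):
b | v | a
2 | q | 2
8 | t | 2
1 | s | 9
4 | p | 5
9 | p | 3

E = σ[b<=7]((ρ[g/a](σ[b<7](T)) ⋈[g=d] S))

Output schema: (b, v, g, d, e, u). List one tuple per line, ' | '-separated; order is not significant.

Stepwise |·|:
  T → 5
  σ[b<7](T) → 3
  ρ[g/a](σ[b<7](T)) → 3
  S → 4
  (ρ[g/a](σ[b<7](T)) ⋈[g=d] S) → 1
  σ[b<=7]((ρ[g/a](σ[b<7](T)) ⋈[g=d] S)) → 1

== RESULT ==
b | v | g | d | e | u
4 | p | 5 | 5 | 6 | p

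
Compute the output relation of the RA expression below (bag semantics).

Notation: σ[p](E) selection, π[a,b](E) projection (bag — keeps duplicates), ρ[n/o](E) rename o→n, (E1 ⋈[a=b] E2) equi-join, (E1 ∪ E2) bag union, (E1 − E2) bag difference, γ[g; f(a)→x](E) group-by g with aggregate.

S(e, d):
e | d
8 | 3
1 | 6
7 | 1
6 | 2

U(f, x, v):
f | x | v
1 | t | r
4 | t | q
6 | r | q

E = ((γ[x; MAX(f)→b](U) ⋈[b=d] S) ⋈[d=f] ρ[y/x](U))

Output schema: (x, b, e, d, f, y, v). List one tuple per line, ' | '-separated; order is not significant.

Per-node cardinality:
  U → 3
  γ[x; MAX(f)→b](U) → 2
  S → 4
  (γ[x; MAX(f)→b](U) ⋈[b=d] S) → 1
  U → 3
  ρ[y/x](U) → 3
  ((γ[x; MAX(f)→b](U) ⋈[b=d] S) ⋈[d=f] ρ[y/x](U)) → 1

== RESULT ==
x | b | e | d | f | y | v
r | 6 | 1 | 6 | 6 | r | q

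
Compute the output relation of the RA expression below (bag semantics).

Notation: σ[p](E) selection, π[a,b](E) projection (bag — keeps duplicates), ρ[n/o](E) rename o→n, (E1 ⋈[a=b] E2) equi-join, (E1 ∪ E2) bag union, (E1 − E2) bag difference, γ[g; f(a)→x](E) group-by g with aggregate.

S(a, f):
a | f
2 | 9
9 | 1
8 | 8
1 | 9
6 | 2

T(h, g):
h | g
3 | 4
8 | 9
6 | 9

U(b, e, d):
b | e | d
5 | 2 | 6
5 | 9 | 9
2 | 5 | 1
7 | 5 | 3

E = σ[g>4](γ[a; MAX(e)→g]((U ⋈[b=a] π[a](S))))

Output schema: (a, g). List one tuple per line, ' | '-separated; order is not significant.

Per-node cardinality:
  U → 4
  S → 5
  π[a](S) → 5
  (U ⋈[b=a] π[a](S)) → 1
  γ[a; MAX(e)→g]((U ⋈[b=a] π[a](S))) → 1
  σ[g>4](γ[a; MAX(e)→g]((U ⋈[b=a] π[a](S)))) → 1

== RESULT ==
a | g
2 | 5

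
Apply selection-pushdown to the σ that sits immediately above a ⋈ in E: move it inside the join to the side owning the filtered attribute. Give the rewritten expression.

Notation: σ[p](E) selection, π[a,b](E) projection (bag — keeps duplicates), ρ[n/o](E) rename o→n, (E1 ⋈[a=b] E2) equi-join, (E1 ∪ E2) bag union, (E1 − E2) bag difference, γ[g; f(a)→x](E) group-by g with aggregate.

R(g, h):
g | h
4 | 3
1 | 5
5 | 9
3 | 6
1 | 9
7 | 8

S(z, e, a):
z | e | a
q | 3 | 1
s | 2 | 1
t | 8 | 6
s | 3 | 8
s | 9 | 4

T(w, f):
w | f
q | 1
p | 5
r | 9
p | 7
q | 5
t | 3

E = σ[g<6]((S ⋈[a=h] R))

σ filters on g, owned by the right side.
E' = (S ⋈[a=h] σ[g<6](R))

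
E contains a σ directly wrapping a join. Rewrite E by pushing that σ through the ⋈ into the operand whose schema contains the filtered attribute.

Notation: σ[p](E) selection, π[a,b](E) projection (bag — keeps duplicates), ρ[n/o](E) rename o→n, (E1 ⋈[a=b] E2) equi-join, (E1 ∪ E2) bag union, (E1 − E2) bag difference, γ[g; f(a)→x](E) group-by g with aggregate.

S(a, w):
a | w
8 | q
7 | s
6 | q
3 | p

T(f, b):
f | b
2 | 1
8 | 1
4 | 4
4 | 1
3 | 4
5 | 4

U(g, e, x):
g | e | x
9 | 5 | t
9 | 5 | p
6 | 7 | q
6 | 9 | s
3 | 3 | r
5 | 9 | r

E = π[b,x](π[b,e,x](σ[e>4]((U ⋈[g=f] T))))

σ filters on e, owned by the left side.
E' = π[b,x](π[b,e,x]((σ[e>4](U) ⋈[g=f] T)))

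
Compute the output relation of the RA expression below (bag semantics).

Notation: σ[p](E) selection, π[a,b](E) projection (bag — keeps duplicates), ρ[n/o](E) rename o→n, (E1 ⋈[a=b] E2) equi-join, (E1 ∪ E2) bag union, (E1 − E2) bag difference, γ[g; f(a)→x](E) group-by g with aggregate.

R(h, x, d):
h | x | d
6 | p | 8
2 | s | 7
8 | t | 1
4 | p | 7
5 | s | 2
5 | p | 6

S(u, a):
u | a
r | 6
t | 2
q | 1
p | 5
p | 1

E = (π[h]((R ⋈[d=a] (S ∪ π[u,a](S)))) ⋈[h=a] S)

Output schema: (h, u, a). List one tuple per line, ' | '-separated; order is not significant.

Stepwise |·|:
  R → 6
  S → 5
  S → 5
  π[u,a](S) → 5
  (S ∪ π[u,a](S)) → 10
  (R ⋈[d=a] (S ∪ π[u,a](S))) → 8
  π[h]((R ⋈[d=a] (S ∪ π[u,a](S)))) → 8
  S → 5
  (π[h]((R ⋈[d=a] (S ∪ π[u,a](S)))) ⋈[h=a] S) → 4

== RESULT ==
h | u | a
5 | p | 5
5 | p | 5
5 | p | 5
5 | p | 5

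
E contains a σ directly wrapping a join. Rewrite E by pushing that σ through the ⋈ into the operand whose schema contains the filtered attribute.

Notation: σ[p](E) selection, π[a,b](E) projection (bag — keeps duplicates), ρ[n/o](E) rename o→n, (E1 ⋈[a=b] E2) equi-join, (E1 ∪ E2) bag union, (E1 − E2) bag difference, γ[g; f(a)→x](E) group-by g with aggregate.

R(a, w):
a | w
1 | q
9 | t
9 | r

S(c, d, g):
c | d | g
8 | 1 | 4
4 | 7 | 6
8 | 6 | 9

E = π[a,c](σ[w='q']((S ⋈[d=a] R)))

σ filters on w, owned by the right side.
E' = π[a,c]((S ⋈[d=a] σ[w='q'](R)))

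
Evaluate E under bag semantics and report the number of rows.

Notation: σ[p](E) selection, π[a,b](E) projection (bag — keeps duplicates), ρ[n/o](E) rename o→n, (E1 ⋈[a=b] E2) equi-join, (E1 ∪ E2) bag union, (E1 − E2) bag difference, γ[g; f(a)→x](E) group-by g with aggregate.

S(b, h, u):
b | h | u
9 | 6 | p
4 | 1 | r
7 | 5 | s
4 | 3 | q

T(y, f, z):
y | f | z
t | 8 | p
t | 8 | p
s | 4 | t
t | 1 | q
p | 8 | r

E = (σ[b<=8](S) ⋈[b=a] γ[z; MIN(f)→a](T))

Subexpression sizes:
  S → 4
  σ[b<=8](S) → 3
  T → 5
  γ[z; MIN(f)→a](T) → 4
  (σ[b<=8](S) ⋈[b=a] γ[z; MIN(f)→a](T)) → 2

|E| = 2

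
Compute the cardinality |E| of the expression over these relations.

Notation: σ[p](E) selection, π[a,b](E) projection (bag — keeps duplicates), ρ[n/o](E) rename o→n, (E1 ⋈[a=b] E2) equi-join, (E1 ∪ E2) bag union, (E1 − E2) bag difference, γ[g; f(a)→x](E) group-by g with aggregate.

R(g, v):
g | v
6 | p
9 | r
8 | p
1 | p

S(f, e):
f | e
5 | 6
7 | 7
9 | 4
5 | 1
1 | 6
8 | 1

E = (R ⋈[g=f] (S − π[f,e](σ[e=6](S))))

Subexpression sizes:
  R → 4
  S → 6
  S → 6
  σ[e=6](S) → 2
  π[f,e](σ[e=6](S)) → 2
  (S − π[f,e](σ[e=6](S))) → 4
  (R ⋈[g=f] (S − π[f,e](σ[e=6](S)))) → 2

|E| = 2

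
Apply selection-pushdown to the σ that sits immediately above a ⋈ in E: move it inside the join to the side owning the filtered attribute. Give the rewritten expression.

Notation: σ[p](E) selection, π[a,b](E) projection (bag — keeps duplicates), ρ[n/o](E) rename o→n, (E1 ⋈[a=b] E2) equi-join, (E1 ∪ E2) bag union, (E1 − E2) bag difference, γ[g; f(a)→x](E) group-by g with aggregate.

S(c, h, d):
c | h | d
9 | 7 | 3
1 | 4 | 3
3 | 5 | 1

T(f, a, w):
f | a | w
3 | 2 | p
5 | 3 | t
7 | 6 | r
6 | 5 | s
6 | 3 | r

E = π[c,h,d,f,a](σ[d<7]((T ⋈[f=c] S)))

σ filters on d, owned by the right side.
E' = π[c,h,d,f,a]((T ⋈[f=c] σ[d<7](S)))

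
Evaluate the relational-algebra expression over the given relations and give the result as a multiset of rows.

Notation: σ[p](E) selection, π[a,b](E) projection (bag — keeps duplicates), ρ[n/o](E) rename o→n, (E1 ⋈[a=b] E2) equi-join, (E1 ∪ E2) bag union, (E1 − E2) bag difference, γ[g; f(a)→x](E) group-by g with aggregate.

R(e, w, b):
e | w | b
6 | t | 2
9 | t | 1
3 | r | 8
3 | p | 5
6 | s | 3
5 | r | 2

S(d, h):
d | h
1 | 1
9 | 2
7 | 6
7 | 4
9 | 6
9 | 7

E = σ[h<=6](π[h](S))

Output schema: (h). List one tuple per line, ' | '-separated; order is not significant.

Row counts bottom-up:
  S → 6
  π[h](S) → 6
  σ[h<=6](π[h](S)) → 5

== RESULT ==
h
1
2
4
6
6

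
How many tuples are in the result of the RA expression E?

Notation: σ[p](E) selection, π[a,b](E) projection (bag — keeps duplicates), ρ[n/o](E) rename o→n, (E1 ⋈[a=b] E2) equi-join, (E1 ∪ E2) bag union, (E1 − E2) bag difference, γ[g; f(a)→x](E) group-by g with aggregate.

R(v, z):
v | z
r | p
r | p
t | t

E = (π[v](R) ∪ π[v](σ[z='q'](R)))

Per-node cardinality:
  R → 3
  π[v](R) → 3
  R → 3
  σ[z='q'](R) → 0
  π[v](σ[z='q'](R)) → 0
  (π[v](R) ∪ π[v](σ[z='q'](R))) → 3

|E| = 3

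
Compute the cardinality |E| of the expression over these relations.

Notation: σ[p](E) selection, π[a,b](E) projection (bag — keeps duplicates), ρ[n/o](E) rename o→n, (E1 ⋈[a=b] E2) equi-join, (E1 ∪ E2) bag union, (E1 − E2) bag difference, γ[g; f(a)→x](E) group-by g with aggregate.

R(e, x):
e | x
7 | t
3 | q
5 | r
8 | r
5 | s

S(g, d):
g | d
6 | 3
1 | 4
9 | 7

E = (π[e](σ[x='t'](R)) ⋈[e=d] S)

Subexpression sizes:
  R → 5
  σ[x='t'](R) → 1
  π[e](σ[x='t'](R)) → 1
  S → 3
  (π[e](σ[x='t'](R)) ⋈[e=d] S) → 1

|E| = 1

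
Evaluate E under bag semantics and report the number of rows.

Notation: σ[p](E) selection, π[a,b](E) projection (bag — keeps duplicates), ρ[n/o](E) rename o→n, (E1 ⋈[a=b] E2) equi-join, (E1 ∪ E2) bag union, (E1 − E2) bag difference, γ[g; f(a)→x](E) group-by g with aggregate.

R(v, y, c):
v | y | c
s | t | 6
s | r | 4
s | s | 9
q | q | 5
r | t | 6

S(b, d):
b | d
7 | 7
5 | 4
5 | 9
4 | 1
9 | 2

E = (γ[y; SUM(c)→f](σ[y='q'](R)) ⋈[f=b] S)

Subexpression sizes:
  R → 5
  σ[y='q'](R) → 1
  γ[y; SUM(c)→f](σ[y='q'](R)) → 1
  S → 5
  (γ[y; SUM(c)→f](σ[y='q'](R)) ⋈[f=b] S) → 2

|E| = 2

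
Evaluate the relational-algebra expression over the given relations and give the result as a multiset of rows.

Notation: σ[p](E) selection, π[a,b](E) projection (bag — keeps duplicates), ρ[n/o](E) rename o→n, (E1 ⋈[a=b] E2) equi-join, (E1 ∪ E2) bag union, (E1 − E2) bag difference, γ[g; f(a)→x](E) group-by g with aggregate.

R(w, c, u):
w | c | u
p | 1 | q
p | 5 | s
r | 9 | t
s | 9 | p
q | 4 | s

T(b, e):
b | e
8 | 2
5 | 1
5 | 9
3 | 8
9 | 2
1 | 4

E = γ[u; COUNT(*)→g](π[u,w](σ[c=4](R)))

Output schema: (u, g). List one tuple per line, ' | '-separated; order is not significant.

Per-node cardinality:
  R → 5
  σ[c=4](R) → 1
  π[u,w](σ[c=4](R)) → 1
  γ[u; COUNT(*)→g](π[u,w](σ[c=4](R))) → 1

== RESULT ==
u | g
s | 1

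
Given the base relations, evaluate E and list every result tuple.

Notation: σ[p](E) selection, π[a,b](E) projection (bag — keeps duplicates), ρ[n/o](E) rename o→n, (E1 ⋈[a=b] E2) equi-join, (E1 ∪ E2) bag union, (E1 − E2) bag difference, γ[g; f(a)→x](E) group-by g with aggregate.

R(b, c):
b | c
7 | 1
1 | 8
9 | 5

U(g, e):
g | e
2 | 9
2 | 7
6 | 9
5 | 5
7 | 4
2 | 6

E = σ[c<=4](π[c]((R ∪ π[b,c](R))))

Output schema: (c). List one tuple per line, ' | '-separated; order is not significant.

Stepwise |·|:
  R → 3
  R → 3
  π[b,c](R) → 3
  (R ∪ π[b,c](R)) → 6
  π[c]((R ∪ π[b,c](R))) → 6
  σ[c<=4](π[c]((R ∪ π[b,c](R)))) → 2

== RESULT ==
c
1
1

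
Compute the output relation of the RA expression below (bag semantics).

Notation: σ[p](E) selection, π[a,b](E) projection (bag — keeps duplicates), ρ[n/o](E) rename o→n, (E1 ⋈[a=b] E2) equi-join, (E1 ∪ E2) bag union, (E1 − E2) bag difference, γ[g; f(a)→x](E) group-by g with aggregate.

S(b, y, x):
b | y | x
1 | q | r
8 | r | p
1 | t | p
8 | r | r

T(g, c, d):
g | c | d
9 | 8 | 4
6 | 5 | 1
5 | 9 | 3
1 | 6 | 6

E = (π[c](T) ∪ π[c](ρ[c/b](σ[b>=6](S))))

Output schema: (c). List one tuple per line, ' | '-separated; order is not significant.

Per-node cardinality:
  T → 4
  π[c](T) → 4
  S → 4
  σ[b>=6](S) → 2
  ρ[c/b](σ[b>=6](S)) → 2
  π[c](ρ[c/b](σ[b>=6](S))) → 2
  (π[c](T) ∪ π[c](ρ[c/b](σ[b>=6](S)))) → 6

== RESULT ==
c
5
6
8
8
8
9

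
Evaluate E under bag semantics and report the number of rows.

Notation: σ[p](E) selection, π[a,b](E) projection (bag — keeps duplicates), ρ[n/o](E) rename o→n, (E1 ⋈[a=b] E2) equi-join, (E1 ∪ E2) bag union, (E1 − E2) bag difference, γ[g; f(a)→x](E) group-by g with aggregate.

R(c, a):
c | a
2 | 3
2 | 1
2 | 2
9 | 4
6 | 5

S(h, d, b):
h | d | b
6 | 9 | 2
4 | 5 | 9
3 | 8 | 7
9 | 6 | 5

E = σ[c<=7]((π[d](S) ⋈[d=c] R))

Subexpression sizes:
  S → 4
  π[d](S) → 4
  R → 5
  (π[d](S) ⋈[d=c] R) → 2
  σ[c<=7]((π[d](S) ⋈[d=c] R)) → 1

|E| = 1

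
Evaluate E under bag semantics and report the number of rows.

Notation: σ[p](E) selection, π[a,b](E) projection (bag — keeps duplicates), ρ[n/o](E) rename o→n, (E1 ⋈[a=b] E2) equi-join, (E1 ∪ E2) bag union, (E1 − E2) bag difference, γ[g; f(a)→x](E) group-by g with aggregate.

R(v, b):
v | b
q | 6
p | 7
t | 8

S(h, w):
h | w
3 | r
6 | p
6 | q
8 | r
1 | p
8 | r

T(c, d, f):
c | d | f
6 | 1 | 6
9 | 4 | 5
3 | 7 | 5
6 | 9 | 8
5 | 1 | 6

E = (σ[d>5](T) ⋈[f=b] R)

Row counts bottom-up:
  T → 5
  σ[d>5](T) → 2
  R → 3
  (σ[d>5](T) ⋈[f=b] R) → 1

|E| = 1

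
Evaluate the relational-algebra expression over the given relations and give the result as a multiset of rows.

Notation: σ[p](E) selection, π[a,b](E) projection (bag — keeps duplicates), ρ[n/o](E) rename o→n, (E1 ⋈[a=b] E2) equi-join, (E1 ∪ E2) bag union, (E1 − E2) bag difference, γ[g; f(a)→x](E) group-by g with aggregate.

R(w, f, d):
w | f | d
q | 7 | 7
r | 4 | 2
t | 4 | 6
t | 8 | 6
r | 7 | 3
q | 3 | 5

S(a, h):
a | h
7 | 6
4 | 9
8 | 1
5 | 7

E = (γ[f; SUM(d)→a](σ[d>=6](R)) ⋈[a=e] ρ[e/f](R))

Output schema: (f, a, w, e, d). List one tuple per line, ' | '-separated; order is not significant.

Row counts bottom-up:
  R → 6
  σ[d>=6](R) → 3
  γ[f; SUM(d)→a](σ[d>=6](R)) → 3
  R → 6
  ρ[e/f](R) → 6
  (γ[f; SUM(d)→a](σ[d>=6](R)) ⋈[a=e] ρ[e/f](R)) → 2

== RESULT ==
f | a | w | e | d
7 | 7 | q | 7 | 7
7 | 7 | r | 7 | 3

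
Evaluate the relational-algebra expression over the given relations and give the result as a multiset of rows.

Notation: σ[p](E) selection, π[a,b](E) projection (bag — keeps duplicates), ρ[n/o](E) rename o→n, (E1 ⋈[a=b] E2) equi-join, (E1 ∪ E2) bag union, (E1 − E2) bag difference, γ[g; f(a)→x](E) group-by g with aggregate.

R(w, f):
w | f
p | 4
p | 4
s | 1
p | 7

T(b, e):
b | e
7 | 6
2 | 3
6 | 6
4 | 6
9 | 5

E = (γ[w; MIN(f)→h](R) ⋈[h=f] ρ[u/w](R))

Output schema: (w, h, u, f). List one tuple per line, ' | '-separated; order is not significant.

Stepwise |·|:
  R → 4
  γ[w; MIN(f)→h](R) → 2
  R → 4
  ρ[u/w](R) → 4
  (γ[w; MIN(f)→h](R) ⋈[h=f] ρ[u/w](R)) → 3

== RESULT ==
w | h | u | f
p | 4 | p | 4
p | 4 | p | 4
s | 1 | s | 1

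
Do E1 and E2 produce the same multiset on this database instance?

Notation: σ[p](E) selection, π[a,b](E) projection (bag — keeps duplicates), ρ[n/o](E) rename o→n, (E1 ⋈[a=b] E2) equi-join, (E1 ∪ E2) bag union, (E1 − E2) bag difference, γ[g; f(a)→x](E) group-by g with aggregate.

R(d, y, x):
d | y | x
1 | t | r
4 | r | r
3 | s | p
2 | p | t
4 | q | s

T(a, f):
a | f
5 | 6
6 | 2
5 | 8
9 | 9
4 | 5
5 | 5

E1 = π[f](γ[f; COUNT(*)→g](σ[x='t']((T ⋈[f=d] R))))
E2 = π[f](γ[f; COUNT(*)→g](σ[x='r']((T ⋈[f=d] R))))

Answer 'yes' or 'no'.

E1 stepwise |·|:
  T → 6
  R → 5
  (T ⋈[f=d] R) → 1
  σ[x='t']((T ⋈[f=d] R)) → 1
  γ[f; COUNT(*)→g](σ[x='t']((T ⋈[f=d] R))) → 1
  π[f](γ[f; COUNT(*)→g](σ[x='t']((T ⋈[f=d] R)))) → 1
E2 stepwise |·|:
  T → 6
  R → 5
  (T ⋈[f=d] R) → 1
  σ[x='r']((T ⋈[f=d] R)) → 0
  γ[f; COUNT(*)→g](σ[x='r']((T ⋈[f=d] R))) → 0
  π[f](γ[f; COUNT(*)→g](σ[x='r']((T ⋈[f=d] R)))) → 0

E1 result:
f
2
E2 result:
f
(0 rows)
Witness: (2,) appears 1× in E1 but 0× in E2.

no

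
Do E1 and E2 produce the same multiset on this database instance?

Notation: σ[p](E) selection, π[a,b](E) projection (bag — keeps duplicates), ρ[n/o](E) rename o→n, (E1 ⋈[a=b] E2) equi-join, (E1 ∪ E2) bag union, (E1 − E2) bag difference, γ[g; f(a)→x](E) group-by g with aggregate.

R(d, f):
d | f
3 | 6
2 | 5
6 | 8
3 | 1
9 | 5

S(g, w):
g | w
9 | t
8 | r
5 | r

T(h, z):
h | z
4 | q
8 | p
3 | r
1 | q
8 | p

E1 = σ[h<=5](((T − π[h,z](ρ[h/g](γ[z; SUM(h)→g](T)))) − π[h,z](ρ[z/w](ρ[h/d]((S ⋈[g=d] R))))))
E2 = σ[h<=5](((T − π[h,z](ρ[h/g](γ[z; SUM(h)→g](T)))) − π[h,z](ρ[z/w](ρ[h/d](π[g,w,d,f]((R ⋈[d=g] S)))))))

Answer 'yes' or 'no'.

E1 row counts bottom-up:
  T → 5
  T → 5
  γ[z; SUM(h)→g](T) → 3
  ρ[h/g](γ[z; SUM(h)→g](T)) → 3
  π[h,z](ρ[h/g](γ[z; SUM(h)→g](T))) → 3
  (T − π[h,z](ρ[h/g](γ[z; SUM(h)→g](T)))) → 4
  S → 3
  R → 5
  (S ⋈[g=d] R) → 1
  ρ[h/d]((S ⋈[g=d] R)) → 1
  ρ[z/w](ρ[h/d]((S ⋈[g=d] R))) → 1
  π[h,z](ρ[z/w](ρ[h/d]((S ⋈[g=d] R)))) → 1
  ((T − π[h,z](ρ[h/g](γ[z; SUM(h)→g](T)))) − π[h,z](ρ[z/w](ρ[h/d]((S ⋈[g=d] R))))) → 4
  σ[h<=5](((T − π[h,z](ρ[h/g](γ[z; SUM(h)→g](T)))) − π[h,z](ρ[z/w](ρ[h/d]((S ⋈[g=d] R)))))) → 2
E2 row counts bottom-up:
  T → 5
  T → 5
  γ[z; SUM(h)→g](T) → 3
  ρ[h/g](γ[z; SUM(h)→g](T)) → 3
  π[h,z](ρ[h/g](γ[z; SUM(h)→g](T))) → 3
  (T − π[h,z](ρ[h/g](γ[z; SUM(h)→g](T)))) → 4
  R → 5
  S → 3
  (R ⋈[d=g] S) → 1
  π[g,w,d,f]((R ⋈[d=g] S)) → 1
  ρ[h/d](π[g,w,d,f]((R ⋈[d=g] S))) → 1
  ρ[z/w](ρ[h/d](π[g,w,d,f]((R ⋈[d=g] S)))) → 1
  π[h,z](ρ[z/w](ρ[h/d](π[g,w,d,f]((R ⋈[d=g] S))))) → 1
  ((T − π[h,z](ρ[h/g](γ[z; SUM(h)→g](T)))) − π[h,z](ρ[z/w](ρ[h/d](π[g,w,d,f]((R ⋈[d=g] S)))))) → 4
  σ[h<=5](((T − π[h,z](ρ[h/g](γ[z; SUM(h)→g](T)))) − π[h,z](ρ[z/w](ρ[h/d](π[g,w,d,f]((R ⋈[d=g] S))))))) → 2

E1 and E2 produce the same multiset:
h | z
1 | q
4 | q

yes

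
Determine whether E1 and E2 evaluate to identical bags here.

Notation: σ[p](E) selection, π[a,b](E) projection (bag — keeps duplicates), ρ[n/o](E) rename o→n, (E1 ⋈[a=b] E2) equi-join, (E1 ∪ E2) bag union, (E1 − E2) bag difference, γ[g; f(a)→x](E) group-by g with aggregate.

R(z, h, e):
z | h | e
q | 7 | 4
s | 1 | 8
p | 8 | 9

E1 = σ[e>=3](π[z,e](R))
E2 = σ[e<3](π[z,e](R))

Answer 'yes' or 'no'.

E1 per-node cardinality:
  R → 3
  π[z,e](R) → 3
  σ[e>=3](π[z,e](R)) → 3
E2 per-node cardinality:
  R → 3
  π[z,e](R) → 3
  σ[e<3](π[z,e](R)) → 0

E1 result:
z | e
p | 9
q | 4
s | 8
E2 result:
z | e
(0 rows)
Witness: ('p', 9) appears 1× in E1 but 0× in E2.

no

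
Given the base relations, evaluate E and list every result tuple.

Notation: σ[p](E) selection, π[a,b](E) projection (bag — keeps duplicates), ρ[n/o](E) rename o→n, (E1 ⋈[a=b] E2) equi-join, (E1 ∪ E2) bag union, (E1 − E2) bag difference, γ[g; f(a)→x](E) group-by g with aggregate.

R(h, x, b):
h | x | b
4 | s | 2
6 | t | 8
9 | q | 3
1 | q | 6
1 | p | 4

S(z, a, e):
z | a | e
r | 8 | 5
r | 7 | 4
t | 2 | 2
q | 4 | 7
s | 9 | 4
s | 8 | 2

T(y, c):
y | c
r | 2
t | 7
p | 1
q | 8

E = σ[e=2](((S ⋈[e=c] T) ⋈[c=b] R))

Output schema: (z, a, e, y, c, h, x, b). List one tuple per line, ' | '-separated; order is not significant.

Row counts bottom-up:
  S → 6
  T → 4
  (S ⋈[e=c] T) → 3
  R → 5
  ((S ⋈[e=c] T) ⋈[c=b] R) → 2
  σ[e=2](((S ⋈[e=c] T) ⋈[c=b] R)) → 2

== RESULT ==
z | a | e | y | c | h | x | b
s | 8 | 2 | r | 2 | 4 | s | 2
t | 2 | 2 | r | 2 | 4 | s | 2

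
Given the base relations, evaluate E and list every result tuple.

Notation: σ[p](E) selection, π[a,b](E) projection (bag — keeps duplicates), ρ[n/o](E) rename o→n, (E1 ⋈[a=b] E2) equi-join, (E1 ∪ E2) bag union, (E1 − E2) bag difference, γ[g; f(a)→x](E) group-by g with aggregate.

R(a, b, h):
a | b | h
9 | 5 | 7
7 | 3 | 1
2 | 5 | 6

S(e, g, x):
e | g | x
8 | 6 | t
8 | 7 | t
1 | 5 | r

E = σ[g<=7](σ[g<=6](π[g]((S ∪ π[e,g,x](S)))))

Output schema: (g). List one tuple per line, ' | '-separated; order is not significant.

Stepwise |·|:
  S → 3
  S → 3
  π[e,g,x](S) → 3
  (S ∪ π[e,g,x](S)) → 6
  π[g]((S ∪ π[e,g,x](S))) → 6
  σ[g<=6](π[g]((S ∪ π[e,g,x](S)))) → 4
  σ[g<=7](σ[g<=6](π[g]((S ∪ π[e,g,x](S))))) → 4

== RESULT ==
g
5
5
6
6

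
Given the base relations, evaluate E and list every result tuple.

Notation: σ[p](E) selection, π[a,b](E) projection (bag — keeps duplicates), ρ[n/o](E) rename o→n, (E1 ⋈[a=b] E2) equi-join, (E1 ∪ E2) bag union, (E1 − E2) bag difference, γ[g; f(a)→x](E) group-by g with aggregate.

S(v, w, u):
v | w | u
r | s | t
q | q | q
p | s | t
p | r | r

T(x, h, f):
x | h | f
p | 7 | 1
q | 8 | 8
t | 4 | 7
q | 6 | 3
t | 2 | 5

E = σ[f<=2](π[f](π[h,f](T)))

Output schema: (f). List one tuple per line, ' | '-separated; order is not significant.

Per-node cardinality:
  T → 5
  π[h,f](T) → 5
  π[f](π[h,f](T)) → 5
  σ[f<=2](π[f](π[h,f](T))) → 1

== RESULT ==
f
1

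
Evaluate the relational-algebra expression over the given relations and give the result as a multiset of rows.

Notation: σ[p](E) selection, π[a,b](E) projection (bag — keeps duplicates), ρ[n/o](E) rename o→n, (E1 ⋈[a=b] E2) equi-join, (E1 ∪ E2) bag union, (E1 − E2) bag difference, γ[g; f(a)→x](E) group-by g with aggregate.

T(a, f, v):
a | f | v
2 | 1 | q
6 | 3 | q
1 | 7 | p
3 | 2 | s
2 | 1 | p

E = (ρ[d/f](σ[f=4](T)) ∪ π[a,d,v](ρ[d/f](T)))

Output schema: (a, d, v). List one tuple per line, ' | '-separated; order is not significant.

Subexpression sizes:
  T → 5
  σ[f=4](T) → 0
  ρ[d/f](σ[f=4](T)) → 0
  T → 5
  ρ[d/f](T) → 5
  π[a,d,v](ρ[d/f](T)) → 5
  (ρ[d/f](σ[f=4](T)) ∪ π[a,d,v](ρ[d/f](T))) → 5

== RESULT ==
a | d | v
1 | 7 | p
2 | 1 | p
2 | 1 | q
3 | 2 | s
6 | 3 | q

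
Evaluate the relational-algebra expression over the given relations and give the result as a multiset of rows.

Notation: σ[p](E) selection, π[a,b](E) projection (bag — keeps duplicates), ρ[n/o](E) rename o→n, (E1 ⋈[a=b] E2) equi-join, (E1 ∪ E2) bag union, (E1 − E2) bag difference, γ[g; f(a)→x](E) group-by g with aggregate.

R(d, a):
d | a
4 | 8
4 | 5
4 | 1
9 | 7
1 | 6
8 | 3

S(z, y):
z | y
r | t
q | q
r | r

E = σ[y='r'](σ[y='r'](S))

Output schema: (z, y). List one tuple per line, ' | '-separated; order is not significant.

Per-node cardinality:
  S → 3
  σ[y='r'](S) → 1
  σ[y='r'](σ[y='r'](S)) → 1

== RESULT ==
z | y
r | r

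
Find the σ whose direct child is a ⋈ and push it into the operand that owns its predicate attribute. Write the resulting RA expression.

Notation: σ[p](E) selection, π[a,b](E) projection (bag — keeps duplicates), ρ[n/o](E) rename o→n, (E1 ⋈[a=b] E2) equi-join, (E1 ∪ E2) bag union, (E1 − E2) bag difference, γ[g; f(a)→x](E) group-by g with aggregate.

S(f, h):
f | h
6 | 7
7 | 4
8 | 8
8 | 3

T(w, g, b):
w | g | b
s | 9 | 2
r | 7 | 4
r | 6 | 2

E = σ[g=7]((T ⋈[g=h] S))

σ filters on g, owned by the left side.
E' = (σ[g=7](T) ⋈[g=h] S)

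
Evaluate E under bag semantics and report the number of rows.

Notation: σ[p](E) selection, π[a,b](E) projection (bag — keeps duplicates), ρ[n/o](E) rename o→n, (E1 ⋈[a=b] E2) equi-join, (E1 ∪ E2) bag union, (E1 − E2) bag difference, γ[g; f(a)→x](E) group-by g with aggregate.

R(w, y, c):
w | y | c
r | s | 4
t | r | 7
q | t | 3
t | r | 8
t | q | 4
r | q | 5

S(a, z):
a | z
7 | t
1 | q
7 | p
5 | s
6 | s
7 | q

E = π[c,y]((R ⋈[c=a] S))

Subexpression sizes:
  R → 6
  S → 6
  (R ⋈[c=a] S) → 4
  π[c,y]((R ⋈[c=a] S)) → 4

|E| = 4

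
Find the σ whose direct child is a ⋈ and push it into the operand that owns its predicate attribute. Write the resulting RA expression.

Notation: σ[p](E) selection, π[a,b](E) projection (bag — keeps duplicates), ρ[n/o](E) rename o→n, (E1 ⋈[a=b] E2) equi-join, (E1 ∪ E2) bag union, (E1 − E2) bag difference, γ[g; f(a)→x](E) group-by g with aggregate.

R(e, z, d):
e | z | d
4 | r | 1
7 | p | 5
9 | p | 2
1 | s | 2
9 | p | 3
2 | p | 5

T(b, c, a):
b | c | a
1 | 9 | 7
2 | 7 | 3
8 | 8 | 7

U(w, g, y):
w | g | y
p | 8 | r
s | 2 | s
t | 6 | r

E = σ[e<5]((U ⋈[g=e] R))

σ filters on e, owned by the right side.
E' = (U ⋈[g=e] σ[e<5](R))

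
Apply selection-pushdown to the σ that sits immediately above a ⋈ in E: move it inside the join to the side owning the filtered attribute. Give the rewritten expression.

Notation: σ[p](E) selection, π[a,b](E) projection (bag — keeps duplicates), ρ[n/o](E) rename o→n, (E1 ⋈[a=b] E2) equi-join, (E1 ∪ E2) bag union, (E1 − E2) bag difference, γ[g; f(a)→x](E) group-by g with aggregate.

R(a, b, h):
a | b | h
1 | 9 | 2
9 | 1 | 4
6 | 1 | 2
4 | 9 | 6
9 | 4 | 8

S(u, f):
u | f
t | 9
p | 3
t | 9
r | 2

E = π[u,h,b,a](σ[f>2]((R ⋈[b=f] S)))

σ filters on f, owned by the right side.
E' = π[u,h,b,a]((R ⋈[b=f] σ[f>2](S)))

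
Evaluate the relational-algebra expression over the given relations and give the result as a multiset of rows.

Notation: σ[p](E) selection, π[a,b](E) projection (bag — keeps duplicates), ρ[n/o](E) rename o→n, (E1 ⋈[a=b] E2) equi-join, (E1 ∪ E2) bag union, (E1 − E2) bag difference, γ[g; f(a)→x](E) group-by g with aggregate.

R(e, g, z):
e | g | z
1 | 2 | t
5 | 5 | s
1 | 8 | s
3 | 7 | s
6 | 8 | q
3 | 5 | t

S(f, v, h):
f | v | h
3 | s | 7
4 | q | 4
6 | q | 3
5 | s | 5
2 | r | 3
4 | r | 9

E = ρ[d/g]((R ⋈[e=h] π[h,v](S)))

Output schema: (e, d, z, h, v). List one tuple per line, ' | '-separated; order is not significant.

Per-node cardinality:
  R → 6
  S → 6
  π[h,v](S) → 6
  (R ⋈[e=h] π[h,v](S)) → 5
  ρ[d/g]((R ⋈[e=h] π[h,v](S))) → 5

== RESULT ==
e | d | z | h | v
3 | 5 | t | 3 | q
3 | 5 | t | 3 | r
3 | 7 | s | 3 | q
3 | 7 | s | 3 | r
5 | 5 | s | 5 | s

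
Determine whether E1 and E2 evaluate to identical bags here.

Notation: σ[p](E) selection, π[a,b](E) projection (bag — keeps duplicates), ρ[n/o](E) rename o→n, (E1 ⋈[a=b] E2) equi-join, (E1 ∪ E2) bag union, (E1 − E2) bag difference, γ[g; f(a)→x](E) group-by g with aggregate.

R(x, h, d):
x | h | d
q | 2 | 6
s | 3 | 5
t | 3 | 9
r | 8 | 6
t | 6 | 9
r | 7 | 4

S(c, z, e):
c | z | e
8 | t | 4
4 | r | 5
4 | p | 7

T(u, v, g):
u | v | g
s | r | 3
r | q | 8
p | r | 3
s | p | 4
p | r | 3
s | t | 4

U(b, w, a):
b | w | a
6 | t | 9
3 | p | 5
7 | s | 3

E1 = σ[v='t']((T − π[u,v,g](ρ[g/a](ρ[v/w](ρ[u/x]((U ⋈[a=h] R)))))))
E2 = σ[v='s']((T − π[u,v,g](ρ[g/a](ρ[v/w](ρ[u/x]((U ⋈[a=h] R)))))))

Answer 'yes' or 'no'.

E1 subexpression sizes:
  T → 6
  U → 3
  R → 6
  (U ⋈[a=h] R) → 2
  ρ[u/x]((U ⋈[a=h] R)) → 2
  ρ[v/w](ρ[u/x]((U ⋈[a=h] R))) → 2
  ρ[g/a](ρ[v/w](ρ[u/x]((U ⋈[a=h] R)))) → 2
  π[u,v,g](ρ[g/a](ρ[v/w](ρ[u/x]((U ⋈[a=h] R))))) → 2
  (T − π[u,v,g](ρ[g/a](ρ[v/w](ρ[u/x]((U ⋈[a=h] R)))))) → 6
  σ[v='t']((T − π[u,v,g](ρ[g/a](ρ[v/w](ρ[u/x]((U ⋈[a=h] R))))))) → 1
E2 subexpression sizes:
  T → 6
  U → 3
  R → 6
  (U ⋈[a=h] R) → 2
  ρ[u/x]((U ⋈[a=h] R)) → 2
  ρ[v/w](ρ[u/x]((U ⋈[a=h] R))) → 2
  ρ[g/a](ρ[v/w](ρ[u/x]((U ⋈[a=h] R)))) → 2
  π[u,v,g](ρ[g/a](ρ[v/w](ρ[u/x]((U ⋈[a=h] R))))) → 2
  (T − π[u,v,g](ρ[g/a](ρ[v/w](ρ[u/x]((U ⋈[a=h] R)))))) → 6
  σ[v='s']((T − π[u,v,g](ρ[g/a](ρ[v/w](ρ[u/x]((U ⋈[a=h] R))))))) → 0

E1 result:
u | v | g
s | t | 4
E2 result:
u | v | g
(0 rows)
Witness: ('s', 't', 4) appears 1× in E1 but 0× in E2.

no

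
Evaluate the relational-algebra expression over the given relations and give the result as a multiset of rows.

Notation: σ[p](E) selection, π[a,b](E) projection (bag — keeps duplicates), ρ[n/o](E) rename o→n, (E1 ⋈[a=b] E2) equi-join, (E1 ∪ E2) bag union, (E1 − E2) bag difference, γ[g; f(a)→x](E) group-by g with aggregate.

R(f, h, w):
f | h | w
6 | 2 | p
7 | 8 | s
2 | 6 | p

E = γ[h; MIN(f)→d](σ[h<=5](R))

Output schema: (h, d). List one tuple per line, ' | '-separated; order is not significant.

Row counts bottom-up:
  R → 3
  σ[h<=5](R) → 1
  γ[h; MIN(f)→d](σ[h<=5](R)) → 1

== RESULT ==
h | d
2 | 6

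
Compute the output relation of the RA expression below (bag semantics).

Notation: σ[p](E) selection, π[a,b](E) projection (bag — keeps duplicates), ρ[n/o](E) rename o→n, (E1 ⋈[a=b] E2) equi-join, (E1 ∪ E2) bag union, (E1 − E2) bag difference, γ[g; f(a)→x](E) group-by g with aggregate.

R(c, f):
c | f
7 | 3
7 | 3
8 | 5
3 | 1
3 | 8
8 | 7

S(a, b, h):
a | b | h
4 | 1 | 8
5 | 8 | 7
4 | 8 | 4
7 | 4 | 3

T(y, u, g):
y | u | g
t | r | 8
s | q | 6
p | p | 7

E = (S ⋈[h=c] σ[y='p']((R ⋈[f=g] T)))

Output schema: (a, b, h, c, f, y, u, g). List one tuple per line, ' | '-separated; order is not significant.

Per-node cardinality:
  S → 4
  R → 6
  T → 3
  (R ⋈[f=g] T) → 2
  σ[y='p']((R ⋈[f=g] T)) → 1
  (S ⋈[h=c] σ[y='p']((R ⋈[f=g] T))) → 1

== RESULT ==
a | b | h | c | f | y | u | g
4 | 1 | 8 | 8 | 7 | p | p | 7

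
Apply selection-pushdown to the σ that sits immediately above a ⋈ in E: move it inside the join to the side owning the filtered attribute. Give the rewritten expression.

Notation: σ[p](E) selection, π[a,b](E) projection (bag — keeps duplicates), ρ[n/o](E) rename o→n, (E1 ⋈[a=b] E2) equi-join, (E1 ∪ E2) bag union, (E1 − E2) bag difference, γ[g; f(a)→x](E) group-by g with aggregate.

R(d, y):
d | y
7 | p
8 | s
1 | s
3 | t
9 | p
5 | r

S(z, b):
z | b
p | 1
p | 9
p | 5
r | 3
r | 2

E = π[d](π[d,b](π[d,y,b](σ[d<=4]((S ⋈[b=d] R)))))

σ filters on d, owned by the right side.
E' = π[d](π[d,b](π[d,y,b]((S ⋈[b=d] σ[d<=4](R)))))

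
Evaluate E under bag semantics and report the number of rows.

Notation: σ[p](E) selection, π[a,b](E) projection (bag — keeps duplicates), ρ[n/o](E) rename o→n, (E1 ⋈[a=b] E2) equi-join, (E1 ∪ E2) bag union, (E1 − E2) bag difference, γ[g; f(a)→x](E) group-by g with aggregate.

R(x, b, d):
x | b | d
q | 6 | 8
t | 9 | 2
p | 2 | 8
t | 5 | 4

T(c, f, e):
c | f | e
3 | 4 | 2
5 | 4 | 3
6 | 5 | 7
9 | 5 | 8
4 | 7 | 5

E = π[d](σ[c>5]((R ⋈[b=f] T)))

Row counts bottom-up:
  R → 4
  T → 5
  (R ⋈[b=f] T) → 2
  σ[c>5]((R ⋈[b=f] T)) → 2
  π[d](σ[c>5]((R ⋈[b=f] T))) → 2

|E| = 2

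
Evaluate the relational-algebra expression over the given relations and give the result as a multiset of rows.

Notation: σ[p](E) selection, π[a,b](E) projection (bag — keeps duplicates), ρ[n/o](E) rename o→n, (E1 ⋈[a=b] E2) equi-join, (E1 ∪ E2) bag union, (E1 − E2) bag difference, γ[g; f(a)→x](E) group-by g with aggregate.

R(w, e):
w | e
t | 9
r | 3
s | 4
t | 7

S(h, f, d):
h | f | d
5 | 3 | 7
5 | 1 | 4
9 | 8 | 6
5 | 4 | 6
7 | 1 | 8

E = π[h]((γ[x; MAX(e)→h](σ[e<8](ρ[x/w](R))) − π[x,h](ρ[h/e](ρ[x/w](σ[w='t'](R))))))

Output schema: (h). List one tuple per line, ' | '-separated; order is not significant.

Per-node cardinality:
  R → 4
  ρ[x/w](R) → 4
  σ[e<8](ρ[x/w](R)) → 3
  γ[x; MAX(e)→h](σ[e<8](ρ[x/w](R))) → 3
  R → 4
  σ[w='t'](R) → 2
  ρ[x/w](σ[w='t'](R)) → 2
  ρ[h/e](ρ[x/w](σ[w='t'](R))) → 2
  π[x,h](ρ[h/e](ρ[x/w](σ[w='t'](R)))) → 2
  (γ[x; MAX(e)→h](σ[e<8](ρ[x/w](R))) − π[x,h](ρ[h/e](ρ[x/w](σ[w='t'](R))))) → 2
  π[h]((γ[x; MAX(e)→h](σ[e<8](ρ[x/w](R))) − π[x,h](ρ[h/e](ρ[x/w](σ[w='t'](R)))))) → 2

== RESULT ==
h
3
4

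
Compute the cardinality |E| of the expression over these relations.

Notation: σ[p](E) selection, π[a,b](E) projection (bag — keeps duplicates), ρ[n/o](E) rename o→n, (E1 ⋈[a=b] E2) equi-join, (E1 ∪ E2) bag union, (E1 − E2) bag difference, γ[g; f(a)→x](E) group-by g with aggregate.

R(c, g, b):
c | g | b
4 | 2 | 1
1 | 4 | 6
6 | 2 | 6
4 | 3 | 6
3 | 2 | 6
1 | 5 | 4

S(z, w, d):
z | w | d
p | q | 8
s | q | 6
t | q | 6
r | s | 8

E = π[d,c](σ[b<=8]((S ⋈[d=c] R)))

Subexpression sizes:
  S → 4
  R → 6
  (S ⋈[d=c] R) → 2
  σ[b<=8]((S ⋈[d=c] R)) → 2
  π[d,c](σ[b<=8]((S ⋈[d=c] R))) → 2

|E| = 2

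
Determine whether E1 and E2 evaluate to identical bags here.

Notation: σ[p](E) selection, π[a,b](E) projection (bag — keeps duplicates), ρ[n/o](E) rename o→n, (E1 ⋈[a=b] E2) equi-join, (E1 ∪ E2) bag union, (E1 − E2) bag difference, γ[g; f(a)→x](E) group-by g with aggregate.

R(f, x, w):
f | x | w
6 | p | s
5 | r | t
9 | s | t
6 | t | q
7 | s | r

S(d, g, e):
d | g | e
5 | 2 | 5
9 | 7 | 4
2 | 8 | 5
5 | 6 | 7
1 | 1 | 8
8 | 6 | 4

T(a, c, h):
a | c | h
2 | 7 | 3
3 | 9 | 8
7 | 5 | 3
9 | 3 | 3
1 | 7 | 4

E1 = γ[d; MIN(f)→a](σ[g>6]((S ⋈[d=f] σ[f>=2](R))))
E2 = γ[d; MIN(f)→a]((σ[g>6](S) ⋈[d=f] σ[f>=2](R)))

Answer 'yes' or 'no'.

E1 row counts bottom-up:
  S → 6
  R → 5
  σ[f>=2](R) → 5
  (S ⋈[d=f] σ[f>=2](R)) → 3
  σ[g>6]((S ⋈[d=f] σ[f>=2](R))) → 1
  γ[d; MIN(f)→a](σ[g>6]((S ⋈[d=f] σ[f>=2](R)))) → 1
E2 row counts bottom-up:
  S → 6
  σ[g>6](S) → 2
  R → 5
  σ[f>=2](R) → 5
  (σ[g>6](S) ⋈[d=f] σ[f>=2](R)) → 1
  γ[d; MIN(f)→a]((σ[g>6](S) ⋈[d=f] σ[f>=2](R))) → 1

E1 and E2 produce the same multiset:
d | a
9 | 9

yes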